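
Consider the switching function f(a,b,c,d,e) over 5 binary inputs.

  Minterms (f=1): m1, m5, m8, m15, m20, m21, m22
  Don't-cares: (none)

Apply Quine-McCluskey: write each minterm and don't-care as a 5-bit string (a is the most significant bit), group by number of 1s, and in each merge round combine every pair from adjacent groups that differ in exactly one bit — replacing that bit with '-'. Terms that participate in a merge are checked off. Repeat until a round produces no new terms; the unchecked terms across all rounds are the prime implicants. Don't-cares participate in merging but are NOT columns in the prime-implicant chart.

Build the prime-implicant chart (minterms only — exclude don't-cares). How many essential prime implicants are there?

size-2^0 implicants → 00001(✓)  00101(✓)  01000  01111  10100(✓)  10101(✓)  10110(✓)
size-2^1 implicants → -0101  00-01  101-0  1010-
Unchecked terms (primes): -0101, 00-01, 01000, 01111, 101-0, 1010-
Minterm coverage:
  m1 ⊆ 00-01 [E]
  m5 ⊆ -0101,00-01
  m8 ⊆ 01000 [E]
  m15 ⊆ 01111 [E]
  m20 ⊆ 101-0,1010-
  m21 ⊆ -0101,1010-
  m22 ⊆ 101-0 [E]
E = {00-01, 01000, 01111, 101-0}

4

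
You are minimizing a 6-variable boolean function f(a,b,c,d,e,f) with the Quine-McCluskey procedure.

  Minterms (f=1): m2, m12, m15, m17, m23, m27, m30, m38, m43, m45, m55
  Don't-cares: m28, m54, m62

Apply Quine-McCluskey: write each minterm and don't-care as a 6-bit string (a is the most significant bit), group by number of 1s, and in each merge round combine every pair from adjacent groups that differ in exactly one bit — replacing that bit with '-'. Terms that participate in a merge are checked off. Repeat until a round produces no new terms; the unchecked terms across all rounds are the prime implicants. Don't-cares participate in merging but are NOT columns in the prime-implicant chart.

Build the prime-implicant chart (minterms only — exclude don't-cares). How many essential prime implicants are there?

9

size-2^0 implicants → 000010  001100(✓)  001111  010001  010111(✓)  011011  011100(✓)  011110(✓)  100110(✓)  101011  101101  110110(✓)  110111(✓)  111110(✓)
size-2^1 implicants → -10111  -11110  0-1100  0111-0  1-0110  11-110  11011-
Unchecked terms (primes): -10111, -11110, 0-1100, 000010, 001111, 010001, 011011, 0111-0, 1-0110, 101011, 101101, 11-110, 11011-
Minterm coverage:
  m2 ⊆ 000010 [E]
  m12 ⊆ 0-1100 [E]
  m15 ⊆ 001111 [E]
  m17 ⊆ 010001 [E]
  m23 ⊆ -10111 [E]
  m27 ⊆ 011011 [E]
  m30 ⊆ -11110,0111-0
  m38 ⊆ 1-0110 [E]
  m43 ⊆ 101011 [E]
  m45 ⊆ 101101 [E]
  m55 ⊆ -10111,11011-
E = {-10111, 0-1100, 000010, 001111, 010001, 011011, 1-0110, 101011, 101101}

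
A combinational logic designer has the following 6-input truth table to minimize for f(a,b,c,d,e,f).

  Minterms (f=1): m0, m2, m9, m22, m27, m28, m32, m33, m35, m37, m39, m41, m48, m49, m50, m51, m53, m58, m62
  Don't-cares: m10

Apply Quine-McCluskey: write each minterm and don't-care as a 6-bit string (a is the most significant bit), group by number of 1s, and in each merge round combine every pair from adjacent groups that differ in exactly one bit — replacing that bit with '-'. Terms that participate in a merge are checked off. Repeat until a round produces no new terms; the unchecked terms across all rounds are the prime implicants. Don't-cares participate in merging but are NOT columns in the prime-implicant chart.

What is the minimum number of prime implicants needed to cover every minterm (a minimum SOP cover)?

10

[col 0] 000000*, 000010*, 001001*, 001010*, 010110, 011011, 011100, 100000*, 100001*, 100011*, 100101*, 100111*, 101001*, 110000*, 110001*, 110010*, 110011*, 110101*, 111010*, 111110*
[col 1] -00000, -01001, 00-010, 0000-0, 1-0000*, 1-0001*, 1-0011*, 1-0101*, 10-001, 100-01*, 100-11*, 1000-1*, 10000-*, 1001-1*, 11-010, 110-01*, 1100-0*, 1100-1*, 11000-*, 11001-*, 111-10
[col 2] 1-0-01, 1-00-1, 1-000-, 100--1, 1100--
Prime implicants: -00000, -01001, 00-010, 0000-0, 010110, 011011, 011100, 1-0-01, 1-00-1, 1-000-, 10-001, 100--1, 11-010, 1100--, 111-10
PI chart (minterm → PIs covering it):
  0 | -00000,0000-0
  2 | 00-010,0000-0
  9 | -01001  (sole → essential)
  22 | 010110  (sole → essential)
  27 | 011011  (sole → essential)
  28 | 011100  (sole → essential)
  32 | -00000,1-000-
  33 | 1-0-01,1-00-1,1-000-,10-001,100--1
  35 | 1-00-1,100--1
  37 | 1-0-01,100--1
  39 | 100--1  (sole → essential)
  41 | -01001,10-001
  48 | 1-000-,1100--
  49 | 1-0-01,1-00-1,1-000-,1100--
  50 | 11-010,1100--
  51 | 1-00-1,1100--
  53 | 1-0-01  (sole → essential)
  58 | 11-010,111-10
  62 | 111-10  (sole → essential)
Essential prime implicants: -01001, 010110, 011011, 011100, 1-0-01, 100--1, 111-10
Petrick residual → -00000, 00-010, 1100--
Minimum SOP uses 10 PIs: b'c'd'e'f' + b'cd'e'f + a'b'd'ef' + a'bc'def' + a'bcd'ef + a'bcde'f' + ac'e'f + ab'c'f + abc'd' + abcef'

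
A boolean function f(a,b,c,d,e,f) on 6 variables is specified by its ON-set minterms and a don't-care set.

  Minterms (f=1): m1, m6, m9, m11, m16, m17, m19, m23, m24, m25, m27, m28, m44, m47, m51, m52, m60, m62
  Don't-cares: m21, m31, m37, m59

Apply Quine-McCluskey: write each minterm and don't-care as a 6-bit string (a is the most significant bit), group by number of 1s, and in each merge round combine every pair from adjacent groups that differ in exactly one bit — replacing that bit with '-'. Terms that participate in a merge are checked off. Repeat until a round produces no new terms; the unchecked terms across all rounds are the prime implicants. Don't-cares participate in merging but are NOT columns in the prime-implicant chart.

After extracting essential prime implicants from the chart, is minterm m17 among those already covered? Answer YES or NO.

[col 0] 000001*, 000110, 001001*, 001011*, 010000*, 010001*, 010011*, 010101*, 010111*, 011000*, 011001*, 011011*, 011100*, 011111*, 100101, 101100*, 101111, 110011*, 110100*, 111011*, 111100*, 111110*
[col 1] -10011*, -11011*, -11100, 0-0001*, 0-1001*, 0-1011*, 00-001*, 0010-1*, 01-000*, 01-001*, 01-011*, 01-111*, 010-01*, 010-11*, 0100-1*, 01000-*, 0101-1*, 011-00, 011-11*, 0110-1*, 01100-*, 1-1100, 11-011*, 11-100, 1111-0
[col 2] -1-011, 0--001, 0-10-1, 01--11, 01-0-1, 01-00-, 010--1
Prime implicants: -1-011, -11100, 0--001, 0-10-1, 000110, 01--11, 01-0-1, 01-00-, 010--1, 011-00, 1-1100, 100101, 101111, 11-100, 1111-0
PI chart (minterm → PIs covering it):
  1 | 0--001  (sole → essential)
  6 | 000110  (sole → essential)
  9 | 0--001,0-10-1
  11 | 0-10-1  (sole → essential)
  16 | 01-00-  (sole → essential)
  17 | 0--001,01-0-1,01-00-,010--1
  19 | -1-011,01--11,01-0-1,010--1
  23 | 01--11,010--1
  24 | 01-00-,011-00
  25 | 0--001,0-10-1,01-0-1,01-00-
  27 | -1-011,0-10-1,01--11,01-0-1
  28 | -11100,011-00
  44 | 1-1100  (sole → essential)
  47 | 101111  (sole → essential)
  51 | -1-011  (sole → essential)
  52 | 11-100  (sole → essential)
  60 | -11100,1-1100,11-100,1111-0
  62 | 1111-0  (sole → essential)
Essential prime implicants: -1-011, 0--001, 0-10-1, 000110, 01-00-, 1-1100, 101111, 11-100, 1111-0

YES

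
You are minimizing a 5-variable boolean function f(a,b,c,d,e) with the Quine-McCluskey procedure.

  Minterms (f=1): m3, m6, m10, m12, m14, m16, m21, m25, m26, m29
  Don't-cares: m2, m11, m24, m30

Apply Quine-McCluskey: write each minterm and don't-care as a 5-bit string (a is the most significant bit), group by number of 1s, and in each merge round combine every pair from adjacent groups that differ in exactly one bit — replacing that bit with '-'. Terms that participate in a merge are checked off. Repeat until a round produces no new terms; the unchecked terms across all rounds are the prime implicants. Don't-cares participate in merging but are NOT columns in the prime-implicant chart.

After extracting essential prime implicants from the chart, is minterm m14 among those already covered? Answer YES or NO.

YES

Round 0: 00010✓ 00011✓ 00110✓ 01010✓ 01011✓ 01100✓ 01110✓ 10000✓ 10101✓ 11000✓ 11001✓ 11010✓ 11101✓ 11110✓
Round 1: -1010✓ -1110✓ 0-010✓ 0-011✓ 0-110✓ 00-10✓ 0001-✓ 01-10✓ 0101-✓ 011-0 1-000 1-101 11-01 11-10✓ 110-0 1100-
Round 2: -1-10 0--10 0-01-
PIs = {-1-10, 0--10, 0-01-, 011-0, 1-000, 1-101, 11-01, 110-0, 1100-}
Coverage chart:
  m3: 0-01- ←essential
  m6: 0--10 ←essential
  m10: -1-10,0--10,0-01-
  m12: 011-0 ←essential
  m14: -1-10,0--10,011-0
  m16: 1-000 ←essential
  m21: 1-101 ←essential
  m25: 11-01,1100-
  m26: -1-10,110-0
  m29: 1-101,11-01
Essential: 0--10, 0-01-, 011-0, 1-000, 1-101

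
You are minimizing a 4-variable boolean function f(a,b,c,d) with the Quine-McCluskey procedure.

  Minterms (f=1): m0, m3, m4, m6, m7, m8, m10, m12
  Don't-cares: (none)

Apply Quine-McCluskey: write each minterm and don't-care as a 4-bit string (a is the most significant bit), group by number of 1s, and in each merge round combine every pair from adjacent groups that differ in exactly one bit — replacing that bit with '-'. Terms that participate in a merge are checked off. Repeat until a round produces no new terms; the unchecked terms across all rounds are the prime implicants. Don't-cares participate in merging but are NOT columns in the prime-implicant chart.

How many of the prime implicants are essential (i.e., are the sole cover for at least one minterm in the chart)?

3

size-2^0 implicants → 0000(✓)  0011(✓)  0100(✓)  0110(✓)  0111(✓)  1000(✓)  1010(✓)  1100(✓)
size-2^1 implicants → -000(✓)  -100(✓)  0-00(✓)  0-11  01-0  011-  1-00(✓)  10-0
size-2^2 implicants → --00
Unchecked terms (primes): --00, 0-11, 01-0, 011-, 10-0
Minterm coverage:
  m0 ⊆ --00 [E]
  m3 ⊆ 0-11 [E]
  m4 ⊆ --00,01-0
  m6 ⊆ 01-0,011-
  m7 ⊆ 0-11,011-
  m8 ⊆ --00,10-0
  m10 ⊆ 10-0 [E]
  m12 ⊆ --00 [E]
E = {--00, 0-11, 10-0}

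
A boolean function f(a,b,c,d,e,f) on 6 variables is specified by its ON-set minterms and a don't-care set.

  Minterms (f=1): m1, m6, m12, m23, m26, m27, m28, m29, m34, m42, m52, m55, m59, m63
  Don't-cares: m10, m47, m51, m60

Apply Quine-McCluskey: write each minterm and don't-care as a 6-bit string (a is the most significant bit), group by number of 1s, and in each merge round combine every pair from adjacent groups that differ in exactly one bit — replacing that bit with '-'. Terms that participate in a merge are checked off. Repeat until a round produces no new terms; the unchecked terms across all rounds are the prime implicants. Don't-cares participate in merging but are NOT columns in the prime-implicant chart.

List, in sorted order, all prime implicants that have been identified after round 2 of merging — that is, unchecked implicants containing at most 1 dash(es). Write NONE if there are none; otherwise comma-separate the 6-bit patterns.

-01010, -10111, -11011, -11100, 0-1010, 0-1100, 000001, 000110, 01101-, 01110-, 1-1111, 10-010, 11-100

size-2^0 implicants → 000001  000110  001010(✓)  001100(✓)  010111(✓)  011010(✓)  011011(✓)  011100(✓)  011101(✓)  100010(✓)  101010(✓)  101111(✓)  110011(✓)  110100(✓)  110111(✓)  111011(✓)  111100(✓)  111111(✓)
size-2^1 implicants → -01010  -10111  -11011  -11100  0-1010  0-1100  01101-  01110-  1-1111  10-010  11-011(✓)  11-100  11-111(✓)  110-11(✓)  111-11(✓)
size-2^2 implicants → 11--11
Unchecked terms (primes): -01010, -10111, -11011, -11100, 0-1010, 0-1100, 000001, 000110, 01101-, 01110-, 1-1111, 10-010, 11--11, 11-100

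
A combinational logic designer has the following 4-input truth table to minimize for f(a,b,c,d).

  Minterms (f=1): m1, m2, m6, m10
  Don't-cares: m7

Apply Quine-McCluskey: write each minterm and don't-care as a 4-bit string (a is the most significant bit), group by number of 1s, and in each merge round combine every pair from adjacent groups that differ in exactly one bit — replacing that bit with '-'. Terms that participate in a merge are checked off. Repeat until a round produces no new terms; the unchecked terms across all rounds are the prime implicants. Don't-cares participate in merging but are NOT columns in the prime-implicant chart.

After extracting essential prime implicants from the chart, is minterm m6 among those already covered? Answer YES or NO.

NO

Round 0: 0001 0010✓ 0110✓ 0111✓ 1010✓
Round 1: -010 0-10 011-
PIs = {-010, 0-10, 0001, 011-}
Coverage chart:
  m1: 0001 ←essential
  m2: -010,0-10
  m6: 0-10,011-
  m10: -010 ←essential
Essential: -010, 0001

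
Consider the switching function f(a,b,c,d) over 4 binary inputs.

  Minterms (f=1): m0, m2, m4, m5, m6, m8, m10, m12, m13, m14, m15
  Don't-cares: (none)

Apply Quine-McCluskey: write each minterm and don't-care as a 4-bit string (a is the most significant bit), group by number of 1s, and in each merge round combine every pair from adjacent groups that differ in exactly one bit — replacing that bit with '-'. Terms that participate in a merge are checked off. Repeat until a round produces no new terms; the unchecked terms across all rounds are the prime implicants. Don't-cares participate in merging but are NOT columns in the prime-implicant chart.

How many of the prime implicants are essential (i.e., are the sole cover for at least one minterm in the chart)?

Round 0: 0000✓ 0010✓ 0100✓ 0101✓ 0110✓ 1000✓ 1010✓ 1100✓ 1101✓ 1110✓ 1111✓
Round 1: -000✓ -010✓ -100✓ -101✓ -110✓ 0-00✓ 0-10✓ 00-0✓ 01-0✓ 010-✓ 1-00✓ 1-10✓ 10-0✓ 11-0✓ 11-1✓ 110-✓ 111-✓
Round 2: --00✓ --10✓ -0-0✓ -1-0✓ -10- 0--0✓ 1--0✓ 11--
Round 3: ---0
PIs = {---0, -10-, 11--}
Coverage chart:
  m0: ---0 ←essential
  m2: ---0 ←essential
  m4: ---0,-10-
  m5: -10- ←essential
  m6: ---0 ←essential
  m8: ---0 ←essential
  m10: ---0 ←essential
  m12: ---0,-10-,11--
  m13: -10-,11--
  m14: ---0,11--
  m15: 11-- ←essential
Essential: ---0, -10-, 11--

3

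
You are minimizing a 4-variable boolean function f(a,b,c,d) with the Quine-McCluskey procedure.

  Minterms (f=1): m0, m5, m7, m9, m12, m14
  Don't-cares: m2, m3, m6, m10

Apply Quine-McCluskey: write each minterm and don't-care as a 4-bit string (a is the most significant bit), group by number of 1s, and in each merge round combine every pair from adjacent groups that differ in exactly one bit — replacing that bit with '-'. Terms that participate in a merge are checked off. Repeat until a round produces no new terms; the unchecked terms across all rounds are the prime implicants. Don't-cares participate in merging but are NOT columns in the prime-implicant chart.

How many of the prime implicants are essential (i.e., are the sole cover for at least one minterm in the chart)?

4

[col 0] 0000*, 0010*, 0011*, 0101*, 0110*, 0111*, 1001, 1010*, 1100*, 1110*
[col 1] -010*, -110*, 0-10*, 0-11*, 00-0, 001-*, 01-1, 011-*, 1-10*, 11-0
[col 2] --10, 0-1-
Prime implicants: --10, 0-1-, 00-0, 01-1, 1001, 11-0
PI chart (minterm → PIs covering it):
  0 | 00-0  (sole → essential)
  5 | 01-1  (sole → essential)
  7 | 0-1-,01-1
  9 | 1001  (sole → essential)
  12 | 11-0  (sole → essential)
  14 | --10,11-0
Essential prime implicants: 00-0, 01-1, 1001, 11-0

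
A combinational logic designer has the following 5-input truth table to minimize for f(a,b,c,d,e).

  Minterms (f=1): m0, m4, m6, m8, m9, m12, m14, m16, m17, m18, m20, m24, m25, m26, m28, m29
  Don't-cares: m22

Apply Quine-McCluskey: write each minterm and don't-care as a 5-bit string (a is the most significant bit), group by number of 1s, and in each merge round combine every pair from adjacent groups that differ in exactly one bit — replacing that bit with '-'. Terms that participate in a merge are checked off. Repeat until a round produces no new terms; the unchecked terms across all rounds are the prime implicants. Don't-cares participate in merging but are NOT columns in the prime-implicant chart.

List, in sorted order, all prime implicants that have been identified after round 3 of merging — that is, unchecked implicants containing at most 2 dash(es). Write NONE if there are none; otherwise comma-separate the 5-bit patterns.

-01-0, -100-, 0-1-0, 1-0-0, 1-00-, 10--0, 11-0-

size-2^0 implicants → 00000(✓)  00100(✓)  00110(✓)  01000(✓)  01001(✓)  01100(✓)  01110(✓)  10000(✓)  10001(✓)  10010(✓)  10100(✓)  10110(✓)  11000(✓)  11001(✓)  11010(✓)  11100(✓)  11101(✓)
size-2^1 implicants → -0000(✓)  -0100(✓)  -0110(✓)  -1000(✓)  -1001(✓)  -1100(✓)  0-000(✓)  0-100(✓)  0-110(✓)  00-00(✓)  001-0(✓)  01-00(✓)  0100-(✓)  011-0(✓)  1-000(✓)  1-001(✓)  1-010(✓)  1-100(✓)  10-00(✓)  10-10(✓)  100-0(✓)  1000-(✓)  101-0(✓)  11-00(✓)  11-01(✓)  110-0(✓)  1100-(✓)  1110-(✓)
size-2^2 implicants → --000(✓)  --100(✓)  -0-00(✓)  -01-0  -1-00(✓)  -100-  0--00(✓)  0-1-0  1--00(✓)  1-0-0  1-00-  10--0  11-0-
size-2^3 implicants → ---00
Unchecked terms (primes): ---00, -01-0, -100-, 0-1-0, 1-0-0, 1-00-, 10--0, 11-0-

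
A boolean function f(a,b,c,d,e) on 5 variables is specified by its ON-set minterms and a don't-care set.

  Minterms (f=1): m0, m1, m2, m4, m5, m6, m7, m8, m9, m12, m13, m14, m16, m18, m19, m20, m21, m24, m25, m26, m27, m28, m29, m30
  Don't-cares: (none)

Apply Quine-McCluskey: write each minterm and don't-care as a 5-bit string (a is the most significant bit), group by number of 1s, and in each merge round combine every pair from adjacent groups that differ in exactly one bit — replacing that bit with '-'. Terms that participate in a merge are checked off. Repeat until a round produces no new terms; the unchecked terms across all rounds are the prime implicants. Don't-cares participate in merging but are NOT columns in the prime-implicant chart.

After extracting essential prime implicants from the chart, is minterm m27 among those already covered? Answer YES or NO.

YES

[col 0] 00000*, 00001*, 00010*, 00100*, 00101*, 00110*, 00111*, 01000*, 01001*, 01100*, 01101*, 01110*, 10000*, 10010*, 10011*, 10100*, 10101*, 11000*, 11001*, 11010*, 11011*, 11100*, 11101*, 11110*
[col 1] -0000*, -0010*, -0100*, -0101*, -1000*, -1001*, -1100*, -1101*, -1110*, 0-000*, 0-001*, 0-100*, 0-101*, 0-110*, 00-00*, 00-01*, 00-10*, 000-0*, 0000-*, 001-0*, 001-1*, 0010-*, 0011-*, 01-00*, 01-01*, 0100-*, 011-0*, 0110-*, 1-000*, 1-010*, 1-011*, 1-100*, 1-101*, 10-00*, 100-0*, 1001-*, 1010-*, 11-00*, 11-01*, 11-10*, 110-0*, 110-1*, 1100-*, 1101-*, 111-0*, 1110-*
[col 2] --000*, --100*, --101*, -0-00*, -00-0, -010-*, -1-00*, -1-01*, -100-*, -11-0, -110-*, 0--00*, 0--01*, 0-00-*, 0-1-0, 0-10-*, 00--0, 00-0-*, 001--, 01-0-*, 1--00*, 1-0-0, 1-01-, 1-10-*, 11--0, 11-0-*, 110--
[col 3] ---00, --10-, -1-0-, 0--0-
Prime implicants: ---00, --10-, -00-0, -1-0-, -11-0, 0--0-, 0-1-0, 00--0, 001--, 1-0-0, 1-01-, 11--0, 110--
PI chart (minterm → PIs covering it):
  0 | ---00,-00-0,0--0-,00--0
  1 | 0--0-  (sole → essential)
  2 | -00-0,00--0
  4 | ---00,--10-,0--0-,0-1-0,00--0,001--
  5 | --10-,0--0-,001--
  6 | 0-1-0,00--0,001--
  7 | 001--  (sole → essential)
  8 | ---00,-1-0-,0--0-
  9 | -1-0-,0--0-
  12 | ---00,--10-,-1-0-,-11-0,0--0-,0-1-0
  13 | --10-,-1-0-,0--0-
  14 | -11-0,0-1-0
  16 | ---00,-00-0,1-0-0
  18 | -00-0,1-0-0,1-01-
  19 | 1-01-  (sole → essential)
  20 | ---00,--10-
  21 | --10-  (sole → essential)
  24 | ---00,-1-0-,1-0-0,11--0,110--
  25 | -1-0-,110--
  26 | 1-0-0,1-01-,11--0,110--
  27 | 1-01-,110--
  28 | ---00,--10-,-1-0-,-11-0,11--0
  29 | --10-,-1-0-
  30 | -11-0,11--0
Essential prime implicants: --10-, 0--0-, 001--, 1-01-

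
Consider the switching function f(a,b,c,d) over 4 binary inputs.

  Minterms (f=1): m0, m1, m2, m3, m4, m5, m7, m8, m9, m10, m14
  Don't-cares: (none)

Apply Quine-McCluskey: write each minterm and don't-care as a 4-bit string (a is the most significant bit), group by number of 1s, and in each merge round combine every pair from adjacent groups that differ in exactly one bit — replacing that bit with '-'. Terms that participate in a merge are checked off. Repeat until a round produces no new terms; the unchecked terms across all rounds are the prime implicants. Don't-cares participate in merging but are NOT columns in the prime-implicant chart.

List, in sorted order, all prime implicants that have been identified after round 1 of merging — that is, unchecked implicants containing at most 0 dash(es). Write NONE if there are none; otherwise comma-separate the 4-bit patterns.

NONE

[col 0] 0000*, 0001*, 0010*, 0011*, 0100*, 0101*, 0111*, 1000*, 1001*, 1010*, 1110*
[col 1] -000*, -001*, -010*, 0-00*, 0-01*, 0-11*, 00-0*, 00-1*, 000-*, 001-*, 01-1*, 010-*, 1-10, 10-0*, 100-*
[col 2] -0-0, -00-, 0--1, 0-0-, 00--
Prime implicants: -0-0, -00-, 0--1, 0-0-, 00--, 1-10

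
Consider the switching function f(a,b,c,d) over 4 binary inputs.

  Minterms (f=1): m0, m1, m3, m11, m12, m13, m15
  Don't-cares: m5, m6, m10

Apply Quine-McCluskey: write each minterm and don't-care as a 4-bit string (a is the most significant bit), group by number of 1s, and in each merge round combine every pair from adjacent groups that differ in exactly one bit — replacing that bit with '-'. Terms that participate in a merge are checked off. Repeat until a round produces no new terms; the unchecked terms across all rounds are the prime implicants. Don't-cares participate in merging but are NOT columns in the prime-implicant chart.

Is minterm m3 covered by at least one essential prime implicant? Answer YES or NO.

[col 0] 0000*, 0001*, 0011*, 0101*, 0110, 1010*, 1011*, 1100*, 1101*, 1111*
[col 1] -011, -101, 0-01, 00-1, 000-, 1-11, 101-, 11-1, 110-
Prime implicants: -011, -101, 0-01, 00-1, 000-, 0110, 1-11, 101-, 11-1, 110-
PI chart (minterm → PIs covering it):
  0 | 000-  (sole → essential)
  1 | 0-01,00-1,000-
  3 | -011,00-1
  11 | -011,1-11,101-
  12 | 110-  (sole → essential)
  13 | -101,11-1,110-
  15 | 1-11,11-1
Essential prime implicants: 000-, 110-

NO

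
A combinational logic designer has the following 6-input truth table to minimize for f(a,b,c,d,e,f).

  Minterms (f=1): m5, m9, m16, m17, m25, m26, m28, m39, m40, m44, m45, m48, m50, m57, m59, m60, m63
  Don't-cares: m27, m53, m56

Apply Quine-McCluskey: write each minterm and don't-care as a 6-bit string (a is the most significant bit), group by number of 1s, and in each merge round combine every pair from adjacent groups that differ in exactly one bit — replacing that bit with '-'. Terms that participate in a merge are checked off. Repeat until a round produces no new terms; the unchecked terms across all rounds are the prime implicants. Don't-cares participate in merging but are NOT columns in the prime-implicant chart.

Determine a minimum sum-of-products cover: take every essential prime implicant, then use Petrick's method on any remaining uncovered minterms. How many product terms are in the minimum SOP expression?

Round 0: 000101 001001✓ 010000✓ 010001✓ 011001✓ 011010✓ 011011✓ 011100✓ 100111 101000✓ 101100✓ 101101✓ 110000✓ 110010✓ 110101 111000✓ 111001✓ 111011✓ 111100✓ 111111✓
Round 1: -10000 -11001✓ -11011✓ -11100 0-1001 01-001 01000- 0110-1✓ 01101- 1-1000✓ 1-1100✓ 101-00✓ 10110- 11-000 1100-0 111-00✓ 111-11 1110-1✓ 11100-
Round 2: -110-1 1-1-00
PIs = {-10000, -110-1, -11100, 0-1001, 000101, 01-001, 01000-, 01101-, 1-1-00, 100111, 10110-, 11-000, 1100-0, 110101, 111-11, 11100-}
Coverage chart:
  m5: 000101 ←essential
  m9: 0-1001 ←essential
  m16: -10000,01000-
  m17: 01-001,01000-
  m25: -110-1,0-1001,01-001
  m26: 01101- ←essential
  m28: -11100 ←essential
  m39: 100111 ←essential
  m40: 1-1-00 ←essential
  m44: 1-1-00,10110-
  m45: 10110- ←essential
  m48: -10000,11-000,1100-0
  m50: 1100-0 ←essential
  m57: -110-1,11100-
  m59: -110-1,111-11
  m60: -11100,1-1-00
  m63: 111-11 ←essential
Essential: -11100, 0-1001, 000101, 01101-, 1-1-00, 100111, 10110-, 1100-0, 111-11
Petrick residual → -110-1, 01000-
Min cover (11 terms): bcd'f + bcde'f' + a'cd'e'f + a'b'c'de'f + a'bc'd'e' + a'bcd'e + ace'f' + ab'c'def + ab'cde' + abc'd'f' + abcef

11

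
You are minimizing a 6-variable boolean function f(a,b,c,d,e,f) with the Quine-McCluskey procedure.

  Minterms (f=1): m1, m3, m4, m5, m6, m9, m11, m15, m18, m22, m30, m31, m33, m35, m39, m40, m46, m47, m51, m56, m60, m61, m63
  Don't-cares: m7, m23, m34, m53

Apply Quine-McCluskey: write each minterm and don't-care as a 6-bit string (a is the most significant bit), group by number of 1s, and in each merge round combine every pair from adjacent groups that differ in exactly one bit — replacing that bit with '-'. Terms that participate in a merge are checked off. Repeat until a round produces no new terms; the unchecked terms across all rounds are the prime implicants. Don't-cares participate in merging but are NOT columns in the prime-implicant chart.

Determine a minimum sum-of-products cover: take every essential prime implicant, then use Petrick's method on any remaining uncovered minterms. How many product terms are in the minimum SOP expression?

11

Round 0: 000001✓ 000011✓ 000100✓ 000101✓ 000110✓ 000111✓ 001001✓ 001011✓ 001111✓ 010010✓ 010110✓ 010111✓ 011110✓ 011111✓ 100001✓ 100010✓ 100011✓ 100111✓ 101000✓ 101110✓ 101111✓ 110011✓ 110101✓ 111000✓ 111100✓ 111101✓ 111111✓
Round 1: -00001✓ -00011✓ -00111✓ -01111✓ -11111✓ 0-0110✓ 0-0111✓ 0-1111✓ 00-001✓ 00-011✓ 00-111✓ 000-01✓ 000-11✓ 0000-1✓ 0001-0✓ 0001-1✓ 00010-✓ 00011-✓ 001-11✓ 0010-1✓ 01-110✓ 01-111✓ 010-10 01011-✓ 01111-✓ 1-0011 1-1000 1-1111✓ 10-111✓ 100-11✓ 1000-1✓ 10001- 10111- 11-101 111-00 1111-1 11110-
Round 2: --1111 -0-111 -00-11 -000-1 0--111 0-011- 00--11 00-0-1 000--1 0001-- 01-11-
PIs = {--1111, -0-111, -00-11, -000-1, 0--111, 0-011-, 00--11, 00-0-1, 000--1, 0001--, 01-11-, 010-10, 1-0011, 1-1000, 10001-, 10111-, 11-101, 111-00, 1111-1, 11110-}
Coverage chart:
  m1: -000-1,00-0-1,000--1
  m3: -00-11,-000-1,00--11,00-0-1,000--1
  m4: 0001-- ←essential
  m5: 000--1,0001--
  m6: 0-011-,0001--
  m9: 00-0-1 ←essential
  m11: 00--11,00-0-1
  m15: --1111,-0-111,0--111,00--11
  m18: 010-10 ←essential
  m22: 0-011-,01-11-,010-10
  m30: 01-11- ←essential
  m31: --1111,0--111,01-11-
  m33: -000-1 ←essential
  m35: -00-11,-000-1,1-0011,10001-
  m39: -0-111,-00-11
  m40: 1-1000 ←essential
  m46: 10111- ←essential
  m47: --1111,-0-111,10111-
  m51: 1-0011 ←essential
  m56: 1-1000,111-00
  m60: 111-00,11110-
  m61: 11-101,1111-1,11110-
  m63: --1111,1111-1
Essential: -000-1, 00-0-1, 0001--, 01-11-, 010-10, 1-0011, 1-1000, 10111-
Petrick residual → --1111, -0-111, 11110-
Min cover (11 terms): cdef + b'def + b'c'd'f + a'b'd'f + a'b'c'd + a'bde + a'bc'ef' + ac'd'ef + acd'e'f' + ab'cde + abcde'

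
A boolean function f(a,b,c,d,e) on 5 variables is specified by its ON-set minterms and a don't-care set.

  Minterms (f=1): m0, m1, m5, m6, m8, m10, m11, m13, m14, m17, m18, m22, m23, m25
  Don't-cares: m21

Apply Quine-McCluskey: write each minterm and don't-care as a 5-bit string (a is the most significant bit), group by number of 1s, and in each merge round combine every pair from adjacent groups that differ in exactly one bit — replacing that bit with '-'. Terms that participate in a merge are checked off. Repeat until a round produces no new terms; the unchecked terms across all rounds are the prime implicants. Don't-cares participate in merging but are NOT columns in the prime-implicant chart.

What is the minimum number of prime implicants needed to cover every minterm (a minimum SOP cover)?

8

size-2^0 implicants → 00000(✓)  00001(✓)  00101(✓)  00110(✓)  01000(✓)  01010(✓)  01011(✓)  01101(✓)  01110(✓)  10001(✓)  10010(✓)  10101(✓)  10110(✓)  10111(✓)  11001(✓)
size-2^1 implicants → -0001(✓)  -0101(✓)  -0110  0-000  0-101  0-110  00-01(✓)  0000-  01-10  010-0  0101-  1-001  10-01(✓)  10-10  101-1  1011-
size-2^2 implicants → -0-01
Unchecked terms (primes): -0-01, -0110, 0-000, 0-101, 0-110, 0000-, 01-10, 010-0, 0101-, 1-001, 10-10, 101-1, 1011-
Minterm coverage:
  m0 ⊆ 0-000,0000-
  m1 ⊆ -0-01,0000-
  m5 ⊆ -0-01,0-101
  m6 ⊆ -0110,0-110
  m8 ⊆ 0-000,010-0
  m10 ⊆ 01-10,010-0,0101-
  m11 ⊆ 0101- [E]
  m13 ⊆ 0-101 [E]
  m14 ⊆ 0-110,01-10
  m17 ⊆ -0-01,1-001
  m18 ⊆ 10-10 [E]
  m22 ⊆ -0110,10-10,1011-
  m23 ⊆ 101-1,1011-
  m25 ⊆ 1-001 [E]
E = {0-101, 0101-, 1-001, 10-10}
Petrick residual → -0-01, 0-000, 0-110, 101-1
Cover = b'd'e + a'c'd'e' + a'cd'e + a'cde' + a'bc'd + ac'd'e + ab'de' + ab'ce  |cover|=8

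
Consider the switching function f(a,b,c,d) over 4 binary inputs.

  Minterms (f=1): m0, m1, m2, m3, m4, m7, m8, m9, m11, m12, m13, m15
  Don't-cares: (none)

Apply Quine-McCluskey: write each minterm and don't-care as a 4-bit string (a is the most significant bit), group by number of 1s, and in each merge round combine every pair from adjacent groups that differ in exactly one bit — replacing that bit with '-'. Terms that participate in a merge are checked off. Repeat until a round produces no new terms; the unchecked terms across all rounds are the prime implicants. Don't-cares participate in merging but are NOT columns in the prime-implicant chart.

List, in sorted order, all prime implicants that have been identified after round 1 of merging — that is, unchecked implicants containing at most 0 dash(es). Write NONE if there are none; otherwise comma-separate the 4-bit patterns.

NONE

[col 0] 0000*, 0001*, 0010*, 0011*, 0100*, 0111*, 1000*, 1001*, 1011*, 1100*, 1101*, 1111*
[col 1] -000*, -001*, -011*, -100*, -111*, 0-00*, 0-11*, 00-0*, 00-1*, 000-*, 001-*, 1-00*, 1-01*, 1-11*, 10-1*, 100-*, 11-1*, 110-*
[col 2] --00, --11, -0-1, -00-, 00--, 1--1, 1-0-
Prime implicants: --00, --11, -0-1, -00-, 00--, 1--1, 1-0-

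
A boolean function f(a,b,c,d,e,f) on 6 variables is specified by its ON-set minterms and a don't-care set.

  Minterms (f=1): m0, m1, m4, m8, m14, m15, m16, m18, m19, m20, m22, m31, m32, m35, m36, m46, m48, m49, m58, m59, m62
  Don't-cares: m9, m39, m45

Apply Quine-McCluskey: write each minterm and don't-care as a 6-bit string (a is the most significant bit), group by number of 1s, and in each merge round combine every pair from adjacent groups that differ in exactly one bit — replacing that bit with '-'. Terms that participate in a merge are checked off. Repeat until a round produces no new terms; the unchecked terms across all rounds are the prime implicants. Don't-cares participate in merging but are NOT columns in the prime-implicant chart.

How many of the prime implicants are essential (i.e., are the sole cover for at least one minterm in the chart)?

Round 0: 000000✓ 000001✓ 000100✓ 001000✓ 001001✓ 001110✓ 001111✓ 010000✓ 010010✓ 010011✓ 010100✓ 010110✓ 011111✓ 100000✓ 100011✓ 100100✓ 100111✓ 101101 101110✓ 110000✓ 110001✓ 111010✓ 111011✓ 111110✓
Round 1: -00000✓ -00100✓ -01110 -10000✓ 0-0000✓ 0-0100✓ 0-1111 00-000✓ 00-001✓ 000-00✓ 00000-✓ 00100-✓ 00111- 010-00✓ 010-10✓ 0100-0✓ 01001- 0101-0✓ 1-0000✓ 1-1110 100-00✓ 100-11 11000- 111-10 11101-
Round 2: --0000 -00-00 0-0-00 00-00- 010--0
PIs = {--0000, -00-00, -01110, 0-0-00, 0-1111, 00-00-, 00111-, 010--0, 01001-, 1-1110, 100-11, 101101, 11000-, 111-10, 11101-}
Coverage chart:
  m0: --0000,-00-00,0-0-00,00-00-
  m1: 00-00- ←essential
  m4: -00-00,0-0-00
  m8: 00-00- ←essential
  m14: -01110,00111-
  m15: 0-1111,00111-
  m16: --0000,0-0-00,010--0
  m18: 010--0,01001-
  m19: 01001- ←essential
  m20: 0-0-00,010--0
  m22: 010--0 ←essential
  m31: 0-1111 ←essential
  m32: --0000,-00-00
  m35: 100-11 ←essential
  m36: -00-00 ←essential
  m46: -01110,1-1110
  m48: --0000,11000-
  m49: 11000- ←essential
  m58: 111-10,11101-
  m59: 11101- ←essential
  m62: 1-1110,111-10
Essential: -00-00, 0-1111, 00-00-, 010--0, 01001-, 100-11, 11000-, 11101-

8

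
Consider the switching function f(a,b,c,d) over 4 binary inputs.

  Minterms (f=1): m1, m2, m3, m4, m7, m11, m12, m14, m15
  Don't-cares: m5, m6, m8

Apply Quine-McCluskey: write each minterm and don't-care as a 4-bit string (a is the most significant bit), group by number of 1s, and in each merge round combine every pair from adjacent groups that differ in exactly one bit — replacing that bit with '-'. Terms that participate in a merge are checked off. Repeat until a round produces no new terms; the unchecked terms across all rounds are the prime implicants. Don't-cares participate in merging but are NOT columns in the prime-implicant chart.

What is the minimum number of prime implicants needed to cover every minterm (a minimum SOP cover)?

[col 0] 0001*, 0010*, 0011*, 0100*, 0101*, 0110*, 0111*, 1000*, 1011*, 1100*, 1110*, 1111*
[col 1] -011*, -100*, -110*, -111*, 0-01*, 0-10*, 0-11*, 00-1*, 001-*, 01-0*, 01-1*, 010-*, 011-*, 1-00, 1-11*, 11-0*, 111-*
[col 2] --11, -1-0, -11-, 0--1, 0-1-, 01--
Prime implicants: --11, -1-0, -11-, 0--1, 0-1-, 01--, 1-00
PI chart (minterm → PIs covering it):
  1 | 0--1  (sole → essential)
  2 | 0-1-  (sole → essential)
  3 | --11,0--1,0-1-
  4 | -1-0,01--
  7 | --11,-11-,0--1,0-1-,01--
  11 | --11  (sole → essential)
  12 | -1-0,1-00
  14 | -1-0,-11-
  15 | --11,-11-
Essential prime implicants: --11, 0--1, 0-1-
Petrick residual → -1-0
Minimum SOP uses 4 PIs: cd + bd' + a'd + a'c

4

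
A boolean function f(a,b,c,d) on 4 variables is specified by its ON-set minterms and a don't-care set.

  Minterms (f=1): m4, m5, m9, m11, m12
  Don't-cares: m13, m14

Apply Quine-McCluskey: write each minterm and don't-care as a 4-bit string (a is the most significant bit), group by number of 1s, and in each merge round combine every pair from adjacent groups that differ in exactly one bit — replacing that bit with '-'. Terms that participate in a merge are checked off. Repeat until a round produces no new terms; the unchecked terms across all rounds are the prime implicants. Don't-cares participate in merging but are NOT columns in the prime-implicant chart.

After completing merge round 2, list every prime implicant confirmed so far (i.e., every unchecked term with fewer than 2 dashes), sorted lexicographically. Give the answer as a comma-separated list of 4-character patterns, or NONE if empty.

1-01, 10-1, 11-0

[col 0] 0100*, 0101*, 1001*, 1011*, 1100*, 1101*, 1110*
[col 1] -100*, -101*, 010-*, 1-01, 10-1, 11-0, 110-*
[col 2] -10-
Prime implicants: -10-, 1-01, 10-1, 11-0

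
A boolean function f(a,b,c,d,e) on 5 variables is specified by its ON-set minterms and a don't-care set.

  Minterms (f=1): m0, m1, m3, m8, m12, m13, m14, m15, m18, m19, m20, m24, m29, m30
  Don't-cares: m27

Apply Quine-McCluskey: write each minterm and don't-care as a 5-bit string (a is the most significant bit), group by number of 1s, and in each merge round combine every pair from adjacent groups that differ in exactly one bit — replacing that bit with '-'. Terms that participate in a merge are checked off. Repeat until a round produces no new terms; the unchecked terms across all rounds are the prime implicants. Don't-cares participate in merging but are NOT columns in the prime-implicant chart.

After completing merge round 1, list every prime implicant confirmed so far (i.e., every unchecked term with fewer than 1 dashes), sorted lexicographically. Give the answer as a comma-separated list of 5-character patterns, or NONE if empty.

[col 0] 00000*, 00001*, 00011*, 01000*, 01100*, 01101*, 01110*, 01111*, 10010*, 10011*, 10100, 11000*, 11011*, 11101*, 11110*
[col 1] -0011, -1000, -1101, -1110, 0-000, 000-1, 0000-, 01-00, 011-0*, 011-1*, 0110-*, 0111-*, 1-011, 1001-
[col 2] 011--
Prime implicants: -0011, -1000, -1101, -1110, 0-000, 000-1, 0000-, 01-00, 011--, 1-011, 1001-, 10100

10100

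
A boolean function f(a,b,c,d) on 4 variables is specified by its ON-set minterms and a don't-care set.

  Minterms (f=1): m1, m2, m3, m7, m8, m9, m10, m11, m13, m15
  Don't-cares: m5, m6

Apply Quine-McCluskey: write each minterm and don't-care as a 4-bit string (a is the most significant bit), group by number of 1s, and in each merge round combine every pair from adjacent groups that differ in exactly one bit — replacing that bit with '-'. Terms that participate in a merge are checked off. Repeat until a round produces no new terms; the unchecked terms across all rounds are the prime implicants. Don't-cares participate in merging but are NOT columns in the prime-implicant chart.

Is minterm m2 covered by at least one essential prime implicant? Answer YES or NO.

NO

[col 0] 0001*, 0010*, 0011*, 0101*, 0110*, 0111*, 1000*, 1001*, 1010*, 1011*, 1101*, 1111*
[col 1] -001*, -010*, -011*, -101*, -111*, 0-01*, 0-10*, 0-11*, 00-1*, 001-*, 01-1*, 011-*, 1-01*, 1-11*, 10-0*, 10-1*, 100-*, 101-*, 11-1*
[col 2] --01*, --11*, -0-1*, -01-, -1-1*, 0--1*, 0-1-, 1--1*, 10--
[col 3] ---1
Prime implicants: ---1, -01-, 0-1-, 10--
PI chart (minterm → PIs covering it):
  1 | ---1  (sole → essential)
  2 | -01-,0-1-
  3 | ---1,-01-,0-1-
  7 | ---1,0-1-
  8 | 10--  (sole → essential)
  9 | ---1,10--
  10 | -01-,10--
  11 | ---1,-01-,10--
  13 | ---1  (sole → essential)
  15 | ---1  (sole → essential)
Essential prime implicants: ---1, 10--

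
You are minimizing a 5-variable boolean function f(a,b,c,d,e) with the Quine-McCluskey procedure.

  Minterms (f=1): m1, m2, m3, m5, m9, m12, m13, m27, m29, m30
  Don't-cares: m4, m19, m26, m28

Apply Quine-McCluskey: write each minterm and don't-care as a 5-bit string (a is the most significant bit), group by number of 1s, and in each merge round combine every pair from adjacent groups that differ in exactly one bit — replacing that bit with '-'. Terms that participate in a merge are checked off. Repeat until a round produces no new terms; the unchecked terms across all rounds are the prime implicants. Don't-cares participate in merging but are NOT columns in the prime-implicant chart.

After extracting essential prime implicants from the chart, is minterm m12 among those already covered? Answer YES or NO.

YES

Round 0: 00001✓ 00010✓ 00011✓ 00100✓ 00101✓ 01001✓ 01100✓ 01101✓ 10011✓ 11010✓ 11011✓ 11100✓ 11101✓ 11110✓
Round 1: -0011 -1100✓ -1101✓ 0-001✓ 0-100✓ 0-101✓ 00-01✓ 000-1 0001- 0010-✓ 01-01✓ 0110-✓ 1-011 11-10 1101- 111-0 1110-✓
Round 2: -110- 0--01 0-10-
PIs = {-0011, -110-, 0--01, 0-10-, 000-1, 0001-, 1-011, 11-10, 1101-, 111-0}
Coverage chart:
  m1: 0--01,000-1
  m2: 0001- ←essential
  m3: -0011,000-1,0001-
  m5: 0--01,0-10-
  m9: 0--01 ←essential
  m12: -110-,0-10-
  m13: -110-,0--01,0-10-
  m27: 1-011,1101-
  m29: -110- ←essential
  m30: 11-10,111-0
Essential: -110-, 0--01, 0001-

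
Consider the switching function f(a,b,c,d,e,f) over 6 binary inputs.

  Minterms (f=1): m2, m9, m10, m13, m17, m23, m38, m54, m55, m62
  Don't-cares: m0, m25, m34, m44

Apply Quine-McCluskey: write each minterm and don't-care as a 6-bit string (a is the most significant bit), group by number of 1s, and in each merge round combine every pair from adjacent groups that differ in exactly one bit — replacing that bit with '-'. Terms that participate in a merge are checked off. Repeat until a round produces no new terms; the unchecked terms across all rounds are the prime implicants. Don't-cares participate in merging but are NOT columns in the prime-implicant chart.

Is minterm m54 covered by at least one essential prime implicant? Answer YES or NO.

YES

[col 0] 000000*, 000010*, 001001*, 001010*, 001101*, 010001*, 010111*, 011001*, 100010*, 100110*, 101100, 110110*, 110111*, 111110*
[col 1] -00010, -10111, 0-1001, 00-010, 0000-0, 001-01, 01-001, 1-0110, 100-10, 11-110, 11011-
Prime implicants: -00010, -10111, 0-1001, 00-010, 0000-0, 001-01, 01-001, 1-0110, 100-10, 101100, 11-110, 11011-
PI chart (minterm → PIs covering it):
  2 | -00010,00-010,0000-0
  9 | 0-1001,001-01
  10 | 00-010  (sole → essential)
  13 | 001-01  (sole → essential)
  17 | 01-001  (sole → essential)
  23 | -10111  (sole → essential)
  38 | 1-0110,100-10
  54 | 1-0110,11-110,11011-
  55 | -10111,11011-
  62 | 11-110  (sole → essential)
Essential prime implicants: -10111, 00-010, 001-01, 01-001, 11-110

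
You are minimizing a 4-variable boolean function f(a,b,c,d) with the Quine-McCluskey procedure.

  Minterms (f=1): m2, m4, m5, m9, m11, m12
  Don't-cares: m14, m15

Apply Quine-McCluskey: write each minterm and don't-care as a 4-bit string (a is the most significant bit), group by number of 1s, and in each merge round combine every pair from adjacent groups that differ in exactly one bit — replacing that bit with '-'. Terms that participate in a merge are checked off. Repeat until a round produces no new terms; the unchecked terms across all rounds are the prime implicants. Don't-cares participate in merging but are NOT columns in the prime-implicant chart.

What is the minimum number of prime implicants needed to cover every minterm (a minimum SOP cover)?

4

[col 0] 0010, 0100*, 0101*, 1001*, 1011*, 1100*, 1110*, 1111*
[col 1] -100, 010-, 1-11, 10-1, 11-0, 111-
Prime implicants: -100, 0010, 010-, 1-11, 10-1, 11-0, 111-
PI chart (minterm → PIs covering it):
  2 | 0010  (sole → essential)
  4 | -100,010-
  5 | 010-  (sole → essential)
  9 | 10-1  (sole → essential)
  11 | 1-11,10-1
  12 | -100,11-0
Essential prime implicants: 0010, 010-, 10-1
Petrick residual → -100
Minimum SOP uses 4 PIs: bc'd' + a'b'cd' + a'bc' + ab'd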